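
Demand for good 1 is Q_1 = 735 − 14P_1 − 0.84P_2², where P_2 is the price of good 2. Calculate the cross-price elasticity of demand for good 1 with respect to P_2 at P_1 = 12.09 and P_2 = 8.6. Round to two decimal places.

-0.25

At P_1 = 12.09 and P_2 = 8.6: Q_1 = 503.614.
∂Q_1/∂P_2 = -1.68P_2 = -1.68(8.6) = -14.4480.
ε = (∂Q_1/∂P_2)(P_2/Q_1) = -14.4480 × (8.6/503.614) ≈ -0.25.
ε < 0: complements.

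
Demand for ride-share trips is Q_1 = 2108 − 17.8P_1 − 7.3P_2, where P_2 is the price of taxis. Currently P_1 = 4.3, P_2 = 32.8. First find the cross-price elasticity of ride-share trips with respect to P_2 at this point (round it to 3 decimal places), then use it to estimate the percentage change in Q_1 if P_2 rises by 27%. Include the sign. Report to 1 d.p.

At P_1 = 4.3, P_2 = 32.8: Q_1 = 1792.02.
∂Q_1/∂P_2 = -7.3.
ε = (∂Q_1/∂P_2)(P_2/Q_1) = -7.3000 × 32.8/1792.02 ≈ -0.134.
%ΔQ_1 ≈ ε × %ΔP_2 = -0.134 × (27%) = -3.6%.

-3.6%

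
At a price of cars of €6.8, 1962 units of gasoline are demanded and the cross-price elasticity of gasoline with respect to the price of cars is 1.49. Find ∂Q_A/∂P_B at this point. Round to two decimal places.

ε = (∂Q_A/∂P_B)·(P_B/Q_A) ⇒ ∂Q_A/∂P_B = ε·Q_A/P_B = 1.49 × 1962/6.8 ≈ 429.91.

429.91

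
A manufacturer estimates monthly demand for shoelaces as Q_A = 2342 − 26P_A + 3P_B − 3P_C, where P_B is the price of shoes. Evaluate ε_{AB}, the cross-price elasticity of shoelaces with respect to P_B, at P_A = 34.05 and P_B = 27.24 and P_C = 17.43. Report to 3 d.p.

0.055

At P_A = 34.05 and P_B = 27.24 and P_C = 17.43: Q_A = 1486.13.
∂Q_A/∂P_B = 3.
ε = (∂Q_A/∂P_B)(P_B/Q_A) = 3 × (27.24/1486.13) ≈ 0.055.
Since ε > 0, shoelaces and shoes are substitutes.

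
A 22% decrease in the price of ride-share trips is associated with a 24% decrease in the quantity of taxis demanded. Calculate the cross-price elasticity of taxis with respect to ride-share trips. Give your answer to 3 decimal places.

ε = (%ΔQ of taxis) / (%ΔP of ride-share trips) = (-24%) / (-22%) ≈ 1.091.

1.091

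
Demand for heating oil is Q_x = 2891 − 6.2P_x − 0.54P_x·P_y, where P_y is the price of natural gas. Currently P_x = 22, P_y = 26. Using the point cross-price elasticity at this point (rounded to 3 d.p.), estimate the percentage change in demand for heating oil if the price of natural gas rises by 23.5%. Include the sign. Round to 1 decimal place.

-3.0%

At P_x = 22, P_y = 26: Q_x = 2445.72.
∂Q_x/∂P_y = -0.54P_x = -11.8800.
ε = (∂Q_x/∂P_y)(P_y/Q_x) = -11.8800 × 26/2445.72 ≈ -0.126.
%ΔQ_x ≈ ε × %ΔP_y = -0.126 × (23.5%) = -3.0%.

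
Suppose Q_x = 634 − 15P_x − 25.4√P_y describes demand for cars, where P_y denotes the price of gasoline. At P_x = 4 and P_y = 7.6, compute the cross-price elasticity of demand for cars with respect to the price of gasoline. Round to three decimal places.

-0.069

At P_x = 4 and P_y = 7.6: Q_x = 503.977.
∂Q_x/∂P_y = -25.4/(2√P_y) = -25.4/(2√7.6) = -4.6068.
ε = (∂Q_x/∂P_y)(P_y/Q_x) = -4.6068 × (7.6/503.977) ≈ -0.069.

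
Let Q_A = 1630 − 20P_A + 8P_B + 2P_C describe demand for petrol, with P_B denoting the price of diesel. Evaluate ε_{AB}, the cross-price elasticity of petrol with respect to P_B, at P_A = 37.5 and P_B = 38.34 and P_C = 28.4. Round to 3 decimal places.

0.247

At P_A = 37.5 and P_B = 38.34 and P_C = 28.4: Q_A = 1243.52.
∂Q_A/∂P_B = 8.
ε = (∂Q_A/∂P_B)(P_B/Q_A) = 8 × (38.34/1243.52) ≈ 0.247.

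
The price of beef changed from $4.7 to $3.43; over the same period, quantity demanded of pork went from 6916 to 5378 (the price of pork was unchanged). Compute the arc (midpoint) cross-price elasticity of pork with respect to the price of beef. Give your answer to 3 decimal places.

ΔQ_A = 5378 − 6916 = -1538; ΔP_B = 3.43 − 4.7 = -1.27.
Midpoints: Q̄_A = 6147.0, P̄_B = 4.07.
ε = (ΔQ_A/Q̄_A)/(ΔP_B/P̄_B) = (-1538/6147.0)/(-1.27/4.07) ≈ 0.801.

0.801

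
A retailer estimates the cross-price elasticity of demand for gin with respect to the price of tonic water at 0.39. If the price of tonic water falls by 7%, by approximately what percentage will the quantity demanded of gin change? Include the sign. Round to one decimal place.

-2.7%

%ΔQ ≈ ε × %ΔP of tonic water = 0.39 × (-7%) = -2.7%.
Demand for gin falls by about 2.7%.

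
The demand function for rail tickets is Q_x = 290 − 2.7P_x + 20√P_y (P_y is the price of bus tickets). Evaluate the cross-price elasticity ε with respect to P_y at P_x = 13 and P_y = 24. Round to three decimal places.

0.139

At P_x = 13 and P_y = 24: Q_x = 352.880.
∂Q_x/∂P_y = 20/(2√P_y) = 20/(2√24) = 2.0412.
ε = (∂Q_x/∂P_y)(P_y/Q_x) = 2.0412 × (24/352.880) ≈ 0.139.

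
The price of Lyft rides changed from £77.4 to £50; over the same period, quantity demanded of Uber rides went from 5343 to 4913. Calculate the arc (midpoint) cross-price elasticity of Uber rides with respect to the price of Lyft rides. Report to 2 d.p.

ΔQ_A = 4913 − 5343 = -430; ΔP_B = 50 − 77.4 = -27.4.
Midpoints: Q̄_A = 5128.0, P̄_B = 63.70.
ε = (ΔQ_A/Q̄_A)/(ΔP_B/P̄_B) = (-430/5128.0)/(-27.4/63.70) ≈ 0.19.
ε > 0: Uber rides and Lyft rides are substitutes.

0.19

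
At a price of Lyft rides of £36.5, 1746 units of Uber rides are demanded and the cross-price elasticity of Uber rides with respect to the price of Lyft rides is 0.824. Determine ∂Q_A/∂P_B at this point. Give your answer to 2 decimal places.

ε = (∂Q_A/∂P_B)·(P_B/Q_A) ⇒ ∂Q_A/∂P_B = ε·Q_A/P_B = 0.824 × 1746/36.5 ≈ 39.42.

39.42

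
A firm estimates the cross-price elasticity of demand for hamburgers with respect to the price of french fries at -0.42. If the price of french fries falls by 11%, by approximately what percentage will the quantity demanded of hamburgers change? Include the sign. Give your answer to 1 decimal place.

%ΔQ ≈ ε × %ΔP of french fries = -0.42 × (-11%) = 4.6%.

4.6%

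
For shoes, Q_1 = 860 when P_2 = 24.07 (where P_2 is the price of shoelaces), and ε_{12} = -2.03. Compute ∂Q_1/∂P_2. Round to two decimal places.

-72.53

ε = (∂Q_1/∂P_2)·(P_2/Q_1) ⇒ ∂Q_1/∂P_2 = ε·Q_1/P_2 = -2.03 × 860/24.07 ≈ -72.53.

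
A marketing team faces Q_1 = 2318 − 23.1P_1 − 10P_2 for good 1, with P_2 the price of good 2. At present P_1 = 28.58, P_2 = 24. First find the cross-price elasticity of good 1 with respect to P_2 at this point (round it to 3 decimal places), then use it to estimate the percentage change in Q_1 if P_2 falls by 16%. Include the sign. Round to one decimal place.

At P_1 = 28.58, P_2 = 24: Q_1 = 1417.802.
∂Q_1/∂P_2 = -10.
ε = (∂Q_1/∂P_2)(P_2/Q_1) = -10.0000 × 24/1417.802 ≈ -0.169.
%ΔQ_1 ≈ ε × %ΔP_2 = -0.169 × (-16%) = 2.7%.

2.7%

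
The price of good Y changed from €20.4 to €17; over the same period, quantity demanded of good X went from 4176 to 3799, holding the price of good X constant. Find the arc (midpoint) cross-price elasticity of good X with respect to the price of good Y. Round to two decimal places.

ΔQ_X = 3799 − 4176 = -377; ΔP_Y = 17 − 20.4 = -3.4.
Midpoints: Q̄_X = 3987.5, P̄_Y = 18.70.
ε = (ΔQ_X/Q̄_X)/(ΔP_Y/P̄_Y) = (-377/3987.5)/(-3.4/18.70) ≈ 0.52.
ε > 0: good X and good Y are substitutes.

0.52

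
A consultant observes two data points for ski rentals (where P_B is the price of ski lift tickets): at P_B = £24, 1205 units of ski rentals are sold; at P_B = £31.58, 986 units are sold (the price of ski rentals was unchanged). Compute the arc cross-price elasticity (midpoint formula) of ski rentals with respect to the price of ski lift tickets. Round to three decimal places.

-0.733

ΔQ_A = 986 − 1205 = -219; ΔP_B = 31.58 − 24 = 7.58.
Midpoints: Q̄_A = 1095.5, P̄_B = 27.79.
ε = (ΔQ_A/Q̄_A)/(ΔP_B/P̄_B) = (-219/1095.5)/(7.58/27.79) ≈ -0.733.
ε < 0: ski rentals and ski lift tickets are complements.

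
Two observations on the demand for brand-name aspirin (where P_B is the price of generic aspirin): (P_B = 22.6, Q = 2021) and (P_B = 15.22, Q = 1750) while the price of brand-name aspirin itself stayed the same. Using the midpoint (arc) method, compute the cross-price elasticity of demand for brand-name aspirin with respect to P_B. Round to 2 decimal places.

ΔQ_A = 1750 − 2021 = -271; ΔP_B = 15.22 − 22.6 = -7.38.
Midpoints: Q̄_A = 1885.5, P̄_B = 18.91.
ε = (ΔQ_A/Q̄_A)/(ΔP_B/P̄_B) = (-271/1885.5)/(-7.38/18.91) ≈ 0.37.
ε > 0: brand-name aspirin and generic aspirin are substitutes.

0.37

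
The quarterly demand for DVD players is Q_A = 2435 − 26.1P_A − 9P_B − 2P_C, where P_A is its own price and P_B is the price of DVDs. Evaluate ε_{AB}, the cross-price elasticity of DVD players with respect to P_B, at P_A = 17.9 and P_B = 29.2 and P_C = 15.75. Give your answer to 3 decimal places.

At P_A = 17.9 and P_B = 29.2 and P_C = 15.75: Q_A = 1673.51.
∂Q_A/∂P_B = -9.
ε = (∂Q_A/∂P_B)(P_B/Q_A) = -9 × (29.2/1673.51) ≈ -0.157.

-0.157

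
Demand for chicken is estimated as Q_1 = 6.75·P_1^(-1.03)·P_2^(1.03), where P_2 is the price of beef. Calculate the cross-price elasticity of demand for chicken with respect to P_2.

In a log-linear (constant-elasticity) demand function, the coefficient on the exponent of P_2 is the cross-price elasticity.
ε = 1.03. Positive, so chicken and beef are substitutes.

1.03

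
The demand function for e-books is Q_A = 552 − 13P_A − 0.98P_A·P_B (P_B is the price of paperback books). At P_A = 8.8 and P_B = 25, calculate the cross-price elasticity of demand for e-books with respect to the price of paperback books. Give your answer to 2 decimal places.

-0.97

At P_A = 8.8 and P_B = 25: Q_A = 222.
∂Q_A/∂P_B = -0.98P_A = -0.98(8.8) = -8.6240.
ε = (∂Q_A/∂P_B)(P_B/Q_A) = -8.6240 × (25/222) ≈ -0.97.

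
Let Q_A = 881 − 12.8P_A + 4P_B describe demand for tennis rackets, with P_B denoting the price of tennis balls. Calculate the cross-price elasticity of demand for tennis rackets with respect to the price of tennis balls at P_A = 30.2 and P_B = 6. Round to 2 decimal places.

At P_A = 30.2 and P_B = 6: Q_A = 518.44.
∂Q_A/∂P_B = 4.
ε = (∂Q_A/∂P_B)(P_B/Q_A) = 4 × (6/518.44) ≈ 0.05.
Since ε > 0, tennis rackets and tennis balls are substitutes.

0.05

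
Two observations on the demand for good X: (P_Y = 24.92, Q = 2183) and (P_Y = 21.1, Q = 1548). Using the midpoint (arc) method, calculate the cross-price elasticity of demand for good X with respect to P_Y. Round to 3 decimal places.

2.050

ΔQ_X = 1548 − 2183 = -635; ΔP_Y = 21.1 − 24.92 = -3.82.
Midpoints: Q̄_X = 1865.5, P̄_Y = 23.01.
ε = (ΔQ_X/Q̄_X)/(ΔP_Y/P̄_Y) = (-635/1865.5)/(-3.82/23.01) ≈ 2.050.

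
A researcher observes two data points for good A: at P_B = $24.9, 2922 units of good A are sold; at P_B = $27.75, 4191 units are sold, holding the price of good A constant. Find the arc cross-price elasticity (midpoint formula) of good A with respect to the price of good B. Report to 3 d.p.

3.296

ΔQ_A = 4191 − 2922 = 1269; ΔP_B = 27.75 − 24.9 = 2.85.
Midpoints: Q̄_A = 3556.5, P̄_B = 26.32.
ε = (ΔQ_A/Q̄_A)/(ΔP_B/P̄_B) = (1269/3556.5)/(2.85/26.32) ≈ 3.296.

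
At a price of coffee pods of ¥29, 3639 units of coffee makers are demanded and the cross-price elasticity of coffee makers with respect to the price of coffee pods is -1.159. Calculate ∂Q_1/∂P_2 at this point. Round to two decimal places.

ε = (∂Q_1/∂P_2)·(P_2/Q_1) ⇒ ∂Q_1/∂P_2 = ε·Q_1/P_2 = -1.159 × 3639/29 ≈ -145.43.

-145.43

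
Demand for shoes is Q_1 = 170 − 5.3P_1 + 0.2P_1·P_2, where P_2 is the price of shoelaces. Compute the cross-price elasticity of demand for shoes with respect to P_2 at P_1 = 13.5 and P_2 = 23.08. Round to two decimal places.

0.39

At P_1 = 13.5 and P_2 = 23.08: Q_1 = 160.766.
∂Q_1/∂P_2 = 0.2P_1 = 0.2(13.5) = 2.7000.
ε = (∂Q_1/∂P_2)(P_2/Q_1) = 2.7000 × (23.08/160.766) ≈ 0.39.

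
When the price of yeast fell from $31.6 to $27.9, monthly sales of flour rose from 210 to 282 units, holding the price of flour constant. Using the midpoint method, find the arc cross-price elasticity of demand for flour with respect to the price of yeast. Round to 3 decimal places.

-2.353

ΔQ_A = 282 − 210 = 72; ΔP_B = 27.9 − 31.6 = -3.7.
Midpoints: Q̄_A = 246.0, P̄_B = 29.75.
ε = (ΔQ_A/Q̄_A)/(ΔP_B/P̄_B) = (72/246.0)/(-3.7/29.75) ≈ -2.353.
ε < 0: flour and yeast are complements.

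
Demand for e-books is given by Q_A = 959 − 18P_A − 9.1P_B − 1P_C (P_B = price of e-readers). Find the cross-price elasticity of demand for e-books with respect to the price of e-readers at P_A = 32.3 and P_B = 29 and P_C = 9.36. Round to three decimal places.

At P_A = 32.3 and P_B = 29 and P_C = 9.36: Q_A = 104.34.
∂Q_A/∂P_B = -9.1.
ε = (∂Q_A/∂P_B)(P_B/Q_A) = -9.1 × (29/104.34) ≈ -2.529.
Since ε < 0, e-books and e-readers are complements.

-2.529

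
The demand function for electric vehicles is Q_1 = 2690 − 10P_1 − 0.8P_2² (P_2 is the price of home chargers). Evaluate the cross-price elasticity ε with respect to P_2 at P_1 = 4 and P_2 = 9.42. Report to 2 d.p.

At P_1 = 4 and P_2 = 9.42: Q_1 = 2579.011.
∂Q_1/∂P_2 = -1.6P_2 = -1.6(9.42) = -15.0720.
ε = (∂Q_1/∂P_2)(P_2/Q_1) = -15.0720 × (9.42/2579.011) ≈ -0.06.
ε < 0: complements.

-0.06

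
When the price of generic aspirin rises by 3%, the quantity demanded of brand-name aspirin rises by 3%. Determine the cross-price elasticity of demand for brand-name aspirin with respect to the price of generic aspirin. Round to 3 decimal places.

1.000

ε = (%ΔQ of brand-name aspirin) / (%ΔP of generic aspirin) = (3%) / (3%) ≈ 1.000.
Positive cross-price elasticity: substitutes.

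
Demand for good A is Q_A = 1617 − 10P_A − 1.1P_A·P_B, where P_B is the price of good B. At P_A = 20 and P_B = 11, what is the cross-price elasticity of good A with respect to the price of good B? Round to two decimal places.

-0.21

At P_A = 20 and P_B = 11: Q_A = 1175.
∂Q_A/∂P_B = -1.1P_A = -1.1(20) = -22.0000.
ε = (∂Q_A/∂P_B)(P_B/Q_A) = -22.0000 × (11/1175) ≈ -0.21.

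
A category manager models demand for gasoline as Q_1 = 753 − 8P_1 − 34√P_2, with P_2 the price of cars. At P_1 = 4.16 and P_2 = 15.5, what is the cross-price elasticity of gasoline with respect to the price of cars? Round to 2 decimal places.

At P_1 = 4.16 and P_2 = 15.5: Q_1 = 585.862.
∂Q_1/∂P_2 = -34/(2√P_2) = -34/(2√15.5) = -4.3180.
ε = (∂Q_1/∂P_2)(P_2/Q_1) = -4.3180 × (15.5/585.862) ≈ -0.11.

-0.11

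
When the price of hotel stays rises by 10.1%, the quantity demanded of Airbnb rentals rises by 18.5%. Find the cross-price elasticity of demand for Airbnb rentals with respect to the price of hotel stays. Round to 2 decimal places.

ε = (%ΔQ of Airbnb rentals) / (%ΔP of hotel stays) = (18.5%) / (10.1%) ≈ 1.83.
Positive cross-price elasticity: substitutes.

1.83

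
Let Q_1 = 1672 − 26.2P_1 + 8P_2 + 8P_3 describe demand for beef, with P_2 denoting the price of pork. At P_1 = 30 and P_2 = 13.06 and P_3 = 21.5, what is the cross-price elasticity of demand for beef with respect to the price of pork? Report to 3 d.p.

At P_1 = 30 and P_2 = 13.06 and P_3 = 21.5: Q_1 = 1162.48.
∂Q_1/∂P_2 = 8.
ε = (∂Q_1/∂P_2)(P_2/Q_1) = 8 × (13.06/1162.48) ≈ 0.090.
Since ε > 0, beef and pork are substitutes.

0.090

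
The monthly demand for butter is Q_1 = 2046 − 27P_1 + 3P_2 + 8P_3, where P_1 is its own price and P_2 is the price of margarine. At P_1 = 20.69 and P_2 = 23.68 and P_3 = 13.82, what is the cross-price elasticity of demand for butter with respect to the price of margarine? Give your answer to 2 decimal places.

At P_1 = 20.69 and P_2 = 23.68 and P_3 = 13.82: Q_1 = 1668.97.
∂Q_1/∂P_2 = 3.
ε = (∂Q_1/∂P_2)(P_2/Q_1) = 3 × (23.68/1668.97) ≈ 0.04.
Since ε > 0, butter and margarine are substitutes.

0.04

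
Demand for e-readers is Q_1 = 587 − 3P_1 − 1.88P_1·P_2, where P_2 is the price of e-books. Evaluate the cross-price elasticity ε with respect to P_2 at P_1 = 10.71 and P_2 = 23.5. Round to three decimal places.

-5.791

At P_1 = 10.71 and P_2 = 23.5: Q_1 = 81.702.
∂Q_1/∂P_2 = -1.88P_1 = -1.88(10.71) = -20.1348.
ε = (∂Q_1/∂P_2)(P_2/Q_1) = -20.1348 × (23.5/81.702) ≈ -5.791.
ε < 0: complements.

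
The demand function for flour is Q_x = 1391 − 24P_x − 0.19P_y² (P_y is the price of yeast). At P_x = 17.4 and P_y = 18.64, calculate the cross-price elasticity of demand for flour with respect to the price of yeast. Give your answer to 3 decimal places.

-0.146

At P_x = 17.4 and P_y = 18.64: Q_x = 907.385.
∂Q_x/∂P_y = -0.38P_y = -0.38(18.64) = -7.0832.
ε = (∂Q_x/∂P_y)(P_y/Q_x) = -7.0832 × (18.64/907.385) ≈ -0.146.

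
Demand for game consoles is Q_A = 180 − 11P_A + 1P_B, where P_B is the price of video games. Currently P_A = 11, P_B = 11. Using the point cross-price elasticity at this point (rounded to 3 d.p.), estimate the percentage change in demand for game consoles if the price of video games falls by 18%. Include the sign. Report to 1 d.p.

At P_A = 11, P_B = 11: Q_A = 70.
∂Q_A/∂P_B = 1.
ε = (∂Q_A/∂P_B)(P_B/Q_A) = 1.0000 × 11/70 ≈ 0.157.
%ΔQ_A ≈ ε × %ΔP_B = 0.157 × (-18%) = -2.8%.

-2.8%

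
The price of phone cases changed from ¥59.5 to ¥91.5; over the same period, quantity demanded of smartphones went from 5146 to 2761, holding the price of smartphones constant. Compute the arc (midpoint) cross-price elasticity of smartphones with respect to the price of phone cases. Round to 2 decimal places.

ΔQ_A = 2761 − 5146 = -2385; ΔP_B = 91.5 − 59.5 = 32.
Midpoints: Q̄_A = 3953.5, P̄_B = 75.50.
ε = (ΔQ_A/Q̄_A)/(ΔP_B/P̄_B) = (-2385/3953.5)/(32/75.50) ≈ -1.42.
ε < 0: smartphones and phone cases are complements.

-1.42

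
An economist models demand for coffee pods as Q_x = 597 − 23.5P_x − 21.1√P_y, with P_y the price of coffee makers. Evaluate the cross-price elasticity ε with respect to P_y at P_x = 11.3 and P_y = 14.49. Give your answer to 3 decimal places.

-0.160

At P_x = 11.3 and P_y = 14.49: Q_x = 251.131.
∂Q_x/∂P_y = -21.1/(2√P_y) = -21.1/(2√14.49) = -2.7715.
ε = (∂Q_x/∂P_y)(P_y/Q_x) = -2.7715 × (14.49/251.131) ≈ -0.160.
ε < 0: complements.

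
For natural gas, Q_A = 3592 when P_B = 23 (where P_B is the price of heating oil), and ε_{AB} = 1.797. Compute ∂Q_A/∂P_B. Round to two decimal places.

280.64

ε = (∂Q_A/∂P_B)·(P_B/Q_A) ⇒ ∂Q_A/∂P_B = ε·Q_A/P_B = 1.797 × 3592/23 ≈ 280.64.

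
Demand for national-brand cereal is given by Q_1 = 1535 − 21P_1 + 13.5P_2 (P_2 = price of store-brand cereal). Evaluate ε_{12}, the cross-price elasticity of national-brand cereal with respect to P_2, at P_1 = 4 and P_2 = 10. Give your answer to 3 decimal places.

0.085

At P_1 = 4 and P_2 = 10: Q_1 = 1586.
∂Q_1/∂P_2 = 13.5.
ε = (∂Q_1/∂P_2)(P_2/Q_1) = 13.5 × (10/1586) ≈ 0.085.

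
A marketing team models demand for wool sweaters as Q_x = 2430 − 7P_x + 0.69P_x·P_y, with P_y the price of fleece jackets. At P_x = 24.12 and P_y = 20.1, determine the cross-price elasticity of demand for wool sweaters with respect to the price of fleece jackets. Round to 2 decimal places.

0.13

At P_x = 24.12 and P_y = 20.1: Q_x = 2595.680.
∂Q_x/∂P_y = 0.69P_x = 0.69(24.12) = 16.6428.
ε = (∂Q_x/∂P_y)(P_y/Q_x) = 16.6428 × (20.1/2595.680) ≈ 0.13.
ε > 0: substitutes.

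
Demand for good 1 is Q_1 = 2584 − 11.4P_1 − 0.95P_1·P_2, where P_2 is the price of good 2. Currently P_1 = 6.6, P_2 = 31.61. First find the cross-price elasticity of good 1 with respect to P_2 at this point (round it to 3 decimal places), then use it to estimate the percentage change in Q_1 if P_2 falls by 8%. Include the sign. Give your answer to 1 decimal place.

At P_1 = 6.6, P_2 = 31.61: Q_1 = 2310.565.
∂Q_1/∂P_2 = -0.95P_1 = -6.2700.
ε = (∂Q_1/∂P_2)(P_2/Q_1) = -6.2700 × 31.61/2310.565 ≈ -0.086.
%ΔQ_1 ≈ ε × %ΔP_2 = -0.086 × (-8%) = 0.7%.

0.7%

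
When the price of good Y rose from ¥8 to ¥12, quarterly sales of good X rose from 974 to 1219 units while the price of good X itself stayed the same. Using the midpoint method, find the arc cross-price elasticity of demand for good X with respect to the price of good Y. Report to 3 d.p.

ΔQ_X = 1219 − 974 = 245; ΔP_Y = 12 − 8 = 4.
Midpoints: Q̄_X = 1096.5, P̄_Y = 10.00.
ε = (ΔQ_X/Q̄_X)/(ΔP_Y/P̄_Y) = (245/1096.5)/(4/10.00) ≈ 0.559.

0.559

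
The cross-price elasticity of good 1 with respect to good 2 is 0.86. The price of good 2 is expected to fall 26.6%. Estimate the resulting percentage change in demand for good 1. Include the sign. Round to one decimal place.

%ΔQ ≈ ε × %ΔP of good 2 = 0.86 × (-26.6%) = -22.9%.

-22.9%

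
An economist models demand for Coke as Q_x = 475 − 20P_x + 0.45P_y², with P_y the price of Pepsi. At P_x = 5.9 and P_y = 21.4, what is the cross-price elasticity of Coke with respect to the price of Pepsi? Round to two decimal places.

0.73

At P_x = 5.9 and P_y = 21.4: Q_x = 563.082.
∂Q_x/∂P_y = 0.9P_y = 0.9(21.4) = 19.2600.
ε = (∂Q_x/∂P_y)(P_y/Q_x) = 19.2600 × (21.4/563.082) ≈ 0.73.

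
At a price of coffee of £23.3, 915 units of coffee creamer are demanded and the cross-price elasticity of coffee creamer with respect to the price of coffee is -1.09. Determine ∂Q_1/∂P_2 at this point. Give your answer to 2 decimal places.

-42.80

ε = (∂Q_1/∂P_2)·(P_2/Q_1) ⇒ ∂Q_1/∂P_2 = ε·Q_1/P_2 = -1.09 × 915/23.3 ≈ -42.80.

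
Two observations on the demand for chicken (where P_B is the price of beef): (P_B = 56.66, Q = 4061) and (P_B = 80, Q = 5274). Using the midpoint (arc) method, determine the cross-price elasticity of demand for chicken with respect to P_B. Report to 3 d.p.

ΔQ_A = 5274 − 4061 = 1213; ΔP_B = 80 − 56.66 = 23.34.
Midpoints: Q̄_A = 4667.5, P̄_B = 68.33.
ε = (ΔQ_A/Q̄_A)/(ΔP_B/P̄_B) = (1213/4667.5)/(23.34/68.33) ≈ 0.761.
ε > 0: chicken and beef are substitutes.

0.761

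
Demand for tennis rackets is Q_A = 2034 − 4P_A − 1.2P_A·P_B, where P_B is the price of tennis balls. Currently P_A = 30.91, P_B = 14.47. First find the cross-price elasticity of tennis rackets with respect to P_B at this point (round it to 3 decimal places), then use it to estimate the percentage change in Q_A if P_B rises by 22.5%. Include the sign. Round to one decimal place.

At P_A = 30.91, P_B = 14.47: Q_A = 1373.639.
∂Q_A/∂P_B = -1.2P_A = -37.0920.
ε = (∂Q_A/∂P_B)(P_B/Q_A) = -37.0920 × 14.47/1373.639 ≈ -0.391.
%ΔQ_A ≈ ε × %ΔP_B = -0.391 × (22.5%) = -8.8%.

-8.8%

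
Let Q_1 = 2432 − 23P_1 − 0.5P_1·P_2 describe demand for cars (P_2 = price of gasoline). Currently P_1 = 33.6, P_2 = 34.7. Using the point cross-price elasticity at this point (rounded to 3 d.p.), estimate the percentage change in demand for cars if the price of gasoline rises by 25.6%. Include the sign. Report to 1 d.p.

At P_1 = 33.6, P_2 = 34.7: Q_1 = 1076.24.
∂Q_1/∂P_2 = -0.5P_1 = -16.8000.
ε = (∂Q_1/∂P_2)(P_2/Q_1) = -16.8000 × 34.7/1076.24 ≈ -0.542.
%ΔQ_1 ≈ ε × %ΔP_2 = -0.542 × (25.6%) = -13.9%.

-13.9%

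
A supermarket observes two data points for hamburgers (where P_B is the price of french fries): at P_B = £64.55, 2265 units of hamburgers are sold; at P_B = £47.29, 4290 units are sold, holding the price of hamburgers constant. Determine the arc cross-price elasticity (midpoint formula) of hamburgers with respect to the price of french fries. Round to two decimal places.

-2.00

ΔQ_A = 4290 − 2265 = 2025; ΔP_B = 47.29 − 64.55 = -17.26.
Midpoints: Q̄_A = 3277.5, P̄_B = 55.92.
ε = (ΔQ_A/Q̄_A)/(ΔP_B/P̄_B) = (2025/3277.5)/(-17.26/55.92) ≈ -2.00.
ε < 0: hamburgers and french fries are complements.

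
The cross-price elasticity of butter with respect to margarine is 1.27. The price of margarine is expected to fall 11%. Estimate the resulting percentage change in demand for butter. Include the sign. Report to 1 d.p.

-14.0%

%ΔQ ≈ ε × %ΔP of margarine = 1.27 × (-11%) = -14.0%.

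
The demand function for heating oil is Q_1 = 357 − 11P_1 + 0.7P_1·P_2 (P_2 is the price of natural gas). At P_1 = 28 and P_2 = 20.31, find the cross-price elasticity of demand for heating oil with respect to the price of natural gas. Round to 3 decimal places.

At P_1 = 28 and P_2 = 20.31: Q_1 = 447.076.
∂Q_1/∂P_2 = 0.7P_1 = 0.7(28) = 19.6000.
ε = (∂Q_1/∂P_2)(P_2/Q_1) = 19.6000 × (20.31/447.076) ≈ 0.890.
ε > 0: substitutes.

0.890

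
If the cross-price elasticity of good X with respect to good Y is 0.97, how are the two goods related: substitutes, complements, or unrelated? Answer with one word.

substitutes

ε = 0.97 > 0, so a higher price of good Y raises demand for good X: substitutes.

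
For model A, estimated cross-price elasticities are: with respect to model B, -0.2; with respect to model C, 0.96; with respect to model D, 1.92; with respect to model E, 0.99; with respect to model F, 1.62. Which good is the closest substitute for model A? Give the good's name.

model D

Substitutes have ε > 0. Among the positive values, 1.92 (model D) is largest.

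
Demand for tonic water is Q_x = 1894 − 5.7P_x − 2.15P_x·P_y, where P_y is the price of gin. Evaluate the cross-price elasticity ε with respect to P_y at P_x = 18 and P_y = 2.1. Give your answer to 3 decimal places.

-0.048

At P_x = 18 and P_y = 2.1: Q_x = 1710.13.
∂Q_x/∂P_y = -2.15P_x = -2.15(18) = -38.7000.
ε = (∂Q_x/∂P_y)(P_y/Q_x) = -38.7000 × (2.1/1710.13) ≈ -0.048.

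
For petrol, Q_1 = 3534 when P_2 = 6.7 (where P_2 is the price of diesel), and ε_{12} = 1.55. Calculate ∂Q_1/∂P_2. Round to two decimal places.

ε = (∂Q_1/∂P_2)·(P_2/Q_1) ⇒ ∂Q_1/∂P_2 = ε·Q_1/P_2 = 1.55 × 3534/6.7 ≈ 817.57.

817.57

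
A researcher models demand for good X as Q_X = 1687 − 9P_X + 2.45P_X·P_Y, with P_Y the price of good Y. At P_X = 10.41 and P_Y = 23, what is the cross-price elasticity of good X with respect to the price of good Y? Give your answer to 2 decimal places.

At P_X = 10.41 and P_Y = 23: Q_X = 2179.914.
∂Q_X/∂P_Y = 2.45P_X = 2.45(10.41) = 25.5045.
ε = (∂Q_X/∂P_Y)(P_Y/Q_X) = 25.5045 × (23/2179.914) ≈ 0.27.

0.27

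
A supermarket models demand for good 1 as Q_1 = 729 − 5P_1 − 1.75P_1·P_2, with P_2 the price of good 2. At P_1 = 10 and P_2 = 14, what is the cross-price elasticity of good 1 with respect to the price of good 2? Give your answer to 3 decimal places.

-0.565

At P_1 = 10 and P_2 = 14: Q_1 = 434.
∂Q_1/∂P_2 = -1.75P_1 = -1.75(10) = -17.5000.
ε = (∂Q_1/∂P_2)(P_2/Q_1) = -17.5000 × (14/434) ≈ -0.565.
ε < 0: complements.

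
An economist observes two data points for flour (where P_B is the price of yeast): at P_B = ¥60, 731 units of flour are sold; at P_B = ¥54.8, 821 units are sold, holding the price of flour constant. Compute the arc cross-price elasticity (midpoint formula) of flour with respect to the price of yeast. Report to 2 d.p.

ΔQ_A = 821 − 731 = 90; ΔP_B = 54.8 − 60 = -5.2.
Midpoints: Q̄_A = 776.0, P̄_B = 57.40.
ε = (ΔQ_A/Q̄_A)/(ΔP_B/P̄_B) = (90/776.0)/(-5.2/57.40) ≈ -1.28.

-1.28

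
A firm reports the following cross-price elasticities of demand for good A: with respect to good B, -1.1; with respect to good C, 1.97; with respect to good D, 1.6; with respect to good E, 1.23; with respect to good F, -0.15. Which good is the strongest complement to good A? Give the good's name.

Complements have ε < 0. The most negative value is -1.1 (good B).

good B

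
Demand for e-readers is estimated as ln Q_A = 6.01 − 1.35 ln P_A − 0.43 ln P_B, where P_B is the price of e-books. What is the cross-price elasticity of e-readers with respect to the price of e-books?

In a log-linear (constant-elasticity) demand function, the coefficient on ln P_B is the cross-price elasticity.
ε = -0.43. Negative, so e-readers and e-books are complements.

-0.43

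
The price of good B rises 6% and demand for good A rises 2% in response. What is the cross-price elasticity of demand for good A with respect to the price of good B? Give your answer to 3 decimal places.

0.333

ε = (%ΔQ of good A) / (%ΔP of good B) = (2%) / (6%) ≈ 0.333.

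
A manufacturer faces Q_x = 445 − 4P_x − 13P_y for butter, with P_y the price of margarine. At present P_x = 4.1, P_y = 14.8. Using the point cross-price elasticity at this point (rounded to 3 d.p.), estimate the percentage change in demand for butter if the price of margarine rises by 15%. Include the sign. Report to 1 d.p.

-12.2%

At P_x = 4.1, P_y = 14.8: Q_x = 236.2.
∂Q_x/∂P_y = -13.
ε = (∂Q_x/∂P_y)(P_y/Q_x) = -13.0000 × 14.8/236.2 ≈ -0.815.
%ΔQ_x ≈ ε × %ΔP_y = -0.815 × (15%) = -12.2%.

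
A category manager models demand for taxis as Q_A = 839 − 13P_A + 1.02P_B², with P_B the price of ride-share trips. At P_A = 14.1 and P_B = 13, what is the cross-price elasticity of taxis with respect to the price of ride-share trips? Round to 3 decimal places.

At P_A = 14.1 and P_B = 13: Q_A = 828.08.
∂Q_A/∂P_B = 2.04P_B = 2.04(13) = 26.5200.
ε = (∂Q_A/∂P_B)(P_B/Q_A) = 26.5200 × (13/828.08) ≈ 0.416.

0.416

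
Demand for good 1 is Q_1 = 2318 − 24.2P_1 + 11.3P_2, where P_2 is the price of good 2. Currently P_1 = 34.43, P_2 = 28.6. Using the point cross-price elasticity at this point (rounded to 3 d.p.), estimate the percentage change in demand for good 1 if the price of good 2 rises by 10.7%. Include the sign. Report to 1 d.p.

1.9%

At P_1 = 34.43, P_2 = 28.6: Q_1 = 1807.974.
∂Q_1/∂P_2 = 11.3.
ε = (∂Q_1/∂P_2)(P_2/Q_1) = 11.3000 × 28.6/1807.974 ≈ 0.179.
%ΔQ_1 ≈ ε × %ΔP_2 = 0.179 × (10.7%) = 1.9%.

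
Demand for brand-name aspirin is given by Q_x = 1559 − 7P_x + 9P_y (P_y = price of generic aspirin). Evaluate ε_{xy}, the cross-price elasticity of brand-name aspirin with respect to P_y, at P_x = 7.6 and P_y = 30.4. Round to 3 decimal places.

0.154

At P_x = 7.6 and P_y = 30.4: Q_x = 1779.4.
∂Q_x/∂P_y = 9.
ε = (∂Q_x/∂P_y)(P_y/Q_x) = 9 × (30.4/1779.4) ≈ 0.154.
Since ε > 0, brand-name aspirin and generic aspirin are substitutes.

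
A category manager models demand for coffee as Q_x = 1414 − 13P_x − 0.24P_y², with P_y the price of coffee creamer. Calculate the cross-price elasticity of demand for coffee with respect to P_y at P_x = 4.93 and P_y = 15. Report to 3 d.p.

At P_x = 4.93 and P_y = 15: Q_x = 1295.91.
∂Q_x/∂P_y = -0.48P_y = -0.48(15) = -7.2000.
ε = (∂Q_x/∂P_y)(P_y/Q_x) = -7.2000 × (15/1295.91) ≈ -0.083.

-0.083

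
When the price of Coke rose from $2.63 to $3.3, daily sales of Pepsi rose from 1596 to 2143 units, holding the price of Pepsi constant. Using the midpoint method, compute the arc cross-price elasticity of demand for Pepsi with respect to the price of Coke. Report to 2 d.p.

ΔQ_A = 2143 − 1596 = 547; ΔP_B = 3.3 − 2.63 = 0.67.
Midpoints: Q̄_A = 1869.5, P̄_B = 2.96.
ε = (ΔQ_A/Q̄_A)/(ΔP_B/P̄_B) = (547/1869.5)/(0.67/2.96) ≈ 1.29.

1.29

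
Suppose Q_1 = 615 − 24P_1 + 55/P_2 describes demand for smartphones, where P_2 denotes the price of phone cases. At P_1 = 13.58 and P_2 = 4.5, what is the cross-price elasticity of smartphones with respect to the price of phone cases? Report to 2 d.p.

At P_1 = 13.58 and P_2 = 4.5: Q_1 = 301.302.
∂Q_1/∂P_2 = −55/P_2² = -2.7160.
ε = (∂Q_1/∂P_2)(P_2/Q_1) = -2.7160 × (4.5/301.302) ≈ -0.04.
ε < 0: complements.

-0.04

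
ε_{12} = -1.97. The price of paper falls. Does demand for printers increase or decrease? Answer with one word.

ε < 0 and the price of paper falls, so the quantity of printers moves in the opposite direction: it increases.

increase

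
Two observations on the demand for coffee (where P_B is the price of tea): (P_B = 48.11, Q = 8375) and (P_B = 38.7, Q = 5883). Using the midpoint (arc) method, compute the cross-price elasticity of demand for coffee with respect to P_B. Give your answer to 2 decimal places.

ΔQ_A = 5883 − 8375 = -2492; ΔP_B = 38.7 − 48.11 = -9.41.
Midpoints: Q̄_A = 7129.0, P̄_B = 43.41.
ε = (ΔQ_A/Q̄_A)/(ΔP_B/P̄_B) = (-2492/7129.0)/(-9.41/43.41) ≈ 1.61.
ε > 0: coffee and tea are substitutes.

1.61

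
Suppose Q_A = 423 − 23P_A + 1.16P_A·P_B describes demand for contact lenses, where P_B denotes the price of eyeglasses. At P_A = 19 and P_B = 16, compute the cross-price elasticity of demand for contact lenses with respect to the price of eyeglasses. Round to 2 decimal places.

At P_A = 19 and P_B = 16: Q_A = 338.64.
∂Q_A/∂P_B = 1.16P_A = 1.16(19) = 22.0400.
ε = (∂Q_A/∂P_B)(P_B/Q_A) = 22.0400 × (16/338.64) ≈ 1.04.
ε > 0: substitutes.

1.04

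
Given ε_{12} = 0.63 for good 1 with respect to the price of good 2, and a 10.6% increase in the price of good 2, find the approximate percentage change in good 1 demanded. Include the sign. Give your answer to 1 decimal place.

6.7%

%ΔQ ≈ ε × %ΔP of good 2 = 0.63 × (10.6%) = 6.7%.
Demand for good 1 rises by about 6.7%.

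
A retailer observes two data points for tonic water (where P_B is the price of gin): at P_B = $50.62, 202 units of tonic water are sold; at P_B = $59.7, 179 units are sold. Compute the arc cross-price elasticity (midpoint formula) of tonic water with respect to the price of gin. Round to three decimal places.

-0.733

ΔQ_A = 179 − 202 = -23; ΔP_B = 59.7 − 50.62 = 9.08.
Midpoints: Q̄_A = 190.5, P̄_B = 55.16.
ε = (ΔQ_A/Q̄_A)/(ΔP_B/P̄_B) = (-23/190.5)/(9.08/55.16) ≈ -0.733.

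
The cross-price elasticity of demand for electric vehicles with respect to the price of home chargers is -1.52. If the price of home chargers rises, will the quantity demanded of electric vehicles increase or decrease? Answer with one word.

decrease

ε < 0 and the price of home chargers rises, so the quantity of electric vehicles moves in the opposite direction: it decreases.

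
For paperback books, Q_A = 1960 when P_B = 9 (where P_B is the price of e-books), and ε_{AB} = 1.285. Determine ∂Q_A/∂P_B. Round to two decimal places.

279.84

ε = (∂Q_A/∂P_B)·(P_B/Q_A) ⇒ ∂Q_A/∂P_B = ε·Q_A/P_B = 1.285 × 1960/9 ≈ 279.84.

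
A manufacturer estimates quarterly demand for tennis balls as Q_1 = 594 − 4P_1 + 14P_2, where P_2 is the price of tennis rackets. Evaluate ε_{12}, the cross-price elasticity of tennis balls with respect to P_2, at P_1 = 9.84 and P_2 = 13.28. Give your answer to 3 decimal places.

At P_1 = 9.84 and P_2 = 13.28: Q_1 = 740.56.
∂Q_1/∂P_2 = 14.
ε = (∂Q_1/∂P_2)(P_2/Q_1) = 14 × (13.28/740.56) ≈ 0.251.
Since ε > 0, tennis balls and tennis rackets are substitutes.

0.251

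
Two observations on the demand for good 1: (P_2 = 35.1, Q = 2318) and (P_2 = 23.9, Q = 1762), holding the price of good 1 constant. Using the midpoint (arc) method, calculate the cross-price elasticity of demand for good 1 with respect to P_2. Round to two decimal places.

0.72

ΔQ_1 = 1762 − 2318 = -556; ΔP_2 = 23.9 − 35.1 = -11.2.
Midpoints: Q̄_1 = 2040.0, P̄_2 = 29.50.
ε = (ΔQ_1/Q̄_1)/(ΔP_2/P̄_2) = (-556/2040.0)/(-11.2/29.50) ≈ 0.72.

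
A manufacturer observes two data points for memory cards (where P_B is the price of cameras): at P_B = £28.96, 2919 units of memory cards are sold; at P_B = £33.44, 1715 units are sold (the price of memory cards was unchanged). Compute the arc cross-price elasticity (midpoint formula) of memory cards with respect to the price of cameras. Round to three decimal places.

ΔQ_A = 1715 − 2919 = -1204; ΔP_B = 33.44 − 28.96 = 4.48.
Midpoints: Q̄_A = 2317.0, P̄_B = 31.20.
ε = (ΔQ_A/Q̄_A)/(ΔP_B/P̄_B) = (-1204/2317.0)/(4.48/31.20) ≈ -3.619.

-3.619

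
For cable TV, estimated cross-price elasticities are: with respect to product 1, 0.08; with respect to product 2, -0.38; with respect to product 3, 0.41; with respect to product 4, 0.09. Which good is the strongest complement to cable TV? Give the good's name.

product 2

Complements have ε < 0. The most negative value is -0.38 (product 2).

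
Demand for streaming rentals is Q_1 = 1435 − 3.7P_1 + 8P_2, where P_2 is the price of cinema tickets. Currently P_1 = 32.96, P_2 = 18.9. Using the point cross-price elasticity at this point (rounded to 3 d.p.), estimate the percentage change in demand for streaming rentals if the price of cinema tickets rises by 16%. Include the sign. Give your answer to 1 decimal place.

1.6%

At P_1 = 32.96, P_2 = 18.9: Q_1 = 1464.248.
∂Q_1/∂P_2 = 8.
ε = (∂Q_1/∂P_2)(P_2/Q_1) = 8.0000 × 18.9/1464.248 ≈ 0.103.
%ΔQ_1 ≈ ε × %ΔP_2 = 0.103 × (16%) = 1.6%.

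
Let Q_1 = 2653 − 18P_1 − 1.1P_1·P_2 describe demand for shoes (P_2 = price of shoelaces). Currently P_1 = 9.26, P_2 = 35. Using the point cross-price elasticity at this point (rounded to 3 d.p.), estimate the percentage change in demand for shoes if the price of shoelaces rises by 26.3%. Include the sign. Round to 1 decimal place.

At P_1 = 9.26, P_2 = 35: Q_1 = 2129.81.
∂Q_1/∂P_2 = -1.1P_1 = -10.1860.
ε = (∂Q_1/∂P_2)(P_2/Q_1) = -10.1860 × 35/2129.81 ≈ -0.167.
%ΔQ_1 ≈ ε × %ΔP_2 = -0.167 × (26.3%) = -4.4%.

-4.4%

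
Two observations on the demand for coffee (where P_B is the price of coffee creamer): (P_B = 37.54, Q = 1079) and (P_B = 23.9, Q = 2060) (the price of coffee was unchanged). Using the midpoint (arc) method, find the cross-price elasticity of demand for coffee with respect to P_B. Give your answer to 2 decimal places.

-1.41

ΔQ_A = 2060 − 1079 = 981; ΔP_B = 23.9 − 37.54 = -13.64.
Midpoints: Q̄_A = 1569.5, P̄_B = 30.72.
ε = (ΔQ_A/Q̄_A)/(ΔP_B/P̄_B) = (981/1569.5)/(-13.64/30.72) ≈ -1.41.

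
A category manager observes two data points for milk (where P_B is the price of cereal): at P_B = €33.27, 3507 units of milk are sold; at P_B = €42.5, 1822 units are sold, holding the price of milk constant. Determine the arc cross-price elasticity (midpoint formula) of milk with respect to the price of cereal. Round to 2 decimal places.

-2.60

ΔQ_A = 1822 − 3507 = -1685; ΔP_B = 42.5 − 33.27 = 9.23.
Midpoints: Q̄_A = 2664.5, P̄_B = 37.89.
ε = (ΔQ_A/Q̄_A)/(ΔP_B/P̄_B) = (-1685/2664.5)/(9.23/37.89) ≈ -2.60.
ε < 0: milk and cereal are complements.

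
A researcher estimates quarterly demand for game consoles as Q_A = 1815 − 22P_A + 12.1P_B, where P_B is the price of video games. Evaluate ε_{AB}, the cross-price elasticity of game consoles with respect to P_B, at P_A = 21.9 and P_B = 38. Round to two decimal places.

0.26

At P_A = 21.9 and P_B = 38: Q_A = 1793.
∂Q_A/∂P_B = 12.1.
ε = (∂Q_A/∂P_B)(P_B/Q_A) = 12.1 × (38/1793) ≈ 0.26.
Since ε > 0, game consoles and video games are substitutes.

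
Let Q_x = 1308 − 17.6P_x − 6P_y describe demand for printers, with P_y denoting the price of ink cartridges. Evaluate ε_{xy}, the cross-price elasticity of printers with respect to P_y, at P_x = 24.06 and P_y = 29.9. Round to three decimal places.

At P_x = 24.06 and P_y = 29.9: Q_x = 705.144.
∂Q_x/∂P_y = -6.
ε = (∂Q_x/∂P_y)(P_y/Q_x) = -6 × (29.9/705.144) ≈ -0.254.

-0.254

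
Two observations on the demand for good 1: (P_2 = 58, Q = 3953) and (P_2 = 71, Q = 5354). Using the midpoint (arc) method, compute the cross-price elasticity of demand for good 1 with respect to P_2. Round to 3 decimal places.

1.494

ΔQ_1 = 5354 − 3953 = 1401; ΔP_2 = 71 − 58 = 13.
Midpoints: Q̄_1 = 4653.5, P̄_2 = 64.50.
ε = (ΔQ_1/Q̄_1)/(ΔP_2/P̄_2) = (1401/4653.5)/(13/64.50) ≈ 1.494.
ε > 0: good 1 and good 2 are substitutes.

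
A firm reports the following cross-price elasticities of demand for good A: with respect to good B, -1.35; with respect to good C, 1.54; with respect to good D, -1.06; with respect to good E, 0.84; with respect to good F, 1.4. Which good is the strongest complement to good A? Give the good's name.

good B

Complements have ε < 0. The most negative value is -1.35 (good B).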